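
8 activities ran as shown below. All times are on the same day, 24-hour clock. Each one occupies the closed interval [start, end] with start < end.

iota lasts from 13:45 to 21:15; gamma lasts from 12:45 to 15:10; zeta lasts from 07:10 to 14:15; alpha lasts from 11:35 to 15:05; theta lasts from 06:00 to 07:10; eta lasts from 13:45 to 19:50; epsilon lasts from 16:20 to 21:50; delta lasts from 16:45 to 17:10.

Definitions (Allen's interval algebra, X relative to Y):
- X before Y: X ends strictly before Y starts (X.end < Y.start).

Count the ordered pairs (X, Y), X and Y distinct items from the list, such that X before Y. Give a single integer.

Checking all 56 ordered pairs for relation 'before'; matching pairs in alphabetical order:
(alpha, delta): alpha before delta ✓
(alpha, epsilon): alpha before epsilon ✓
(gamma, delta): gamma before delta ✓
(gamma, epsilon): gamma before epsilon ✓
(theta, alpha): theta before alpha ✓
(theta, delta): theta before delta ✓
(theta, epsilon): theta before epsilon ✓
(theta, eta): theta before eta ✓
(theta, gamma): theta before gamma ✓
(theta, iota): theta before iota ✓
(zeta, delta): zeta before delta ✓
(zeta, epsilon): zeta before epsilon ✓
Count: 12.

12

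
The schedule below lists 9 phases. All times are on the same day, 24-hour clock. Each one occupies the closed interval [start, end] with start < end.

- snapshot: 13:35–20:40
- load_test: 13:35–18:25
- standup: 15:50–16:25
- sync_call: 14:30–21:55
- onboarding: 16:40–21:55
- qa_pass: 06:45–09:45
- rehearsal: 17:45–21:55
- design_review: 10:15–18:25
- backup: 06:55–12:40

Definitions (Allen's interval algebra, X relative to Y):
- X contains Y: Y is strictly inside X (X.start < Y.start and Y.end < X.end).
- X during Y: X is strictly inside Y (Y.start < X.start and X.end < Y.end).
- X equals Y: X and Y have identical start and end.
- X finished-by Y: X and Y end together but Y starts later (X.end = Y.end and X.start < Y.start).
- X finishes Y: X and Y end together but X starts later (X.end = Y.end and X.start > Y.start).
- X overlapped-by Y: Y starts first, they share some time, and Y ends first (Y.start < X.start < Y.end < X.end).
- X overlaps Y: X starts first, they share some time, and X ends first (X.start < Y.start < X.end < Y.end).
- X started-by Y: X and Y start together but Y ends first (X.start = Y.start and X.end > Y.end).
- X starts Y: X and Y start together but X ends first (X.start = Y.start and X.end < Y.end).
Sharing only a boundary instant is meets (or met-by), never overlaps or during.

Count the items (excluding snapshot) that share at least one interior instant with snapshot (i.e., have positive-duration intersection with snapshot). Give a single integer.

6

Target snapshot = [13:35, 20:40].
backup [06:55, 12:40] → before → no.
design_review [10:15, 18:25] → overlaps → counts.
load_test [13:35, 18:25] → starts → counts.
onboarding [16:40, 21:55] → overlapped-by → counts.
qa_pass [06:45, 09:45] → before → no.
rehearsal [17:45, 21:55] → overlapped-by → counts.
standup [15:50, 16:25] → during → counts.
sync_call [14:30, 21:55] → overlapped-by → counts.
Total: 6.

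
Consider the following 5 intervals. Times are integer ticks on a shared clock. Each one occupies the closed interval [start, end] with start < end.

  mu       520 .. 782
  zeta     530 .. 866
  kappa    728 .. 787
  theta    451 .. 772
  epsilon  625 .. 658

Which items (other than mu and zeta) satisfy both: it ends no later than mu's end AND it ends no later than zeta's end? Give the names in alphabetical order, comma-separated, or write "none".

Conditions: its end is no later than mu's end (X.end <= 782) AND its end is no later than zeta's end (X.end <= 866).
epsilon: end 658 <= 782? ✓; end 658 <= 866? ✓ → yes.
kappa: end 787 <= 782? ✗; end 787 <= 866? ✓ → no.
theta: end 772 <= 782? ✓; end 772 <= 866? ✓ → yes.
Result: epsilon, theta.

epsilon, theta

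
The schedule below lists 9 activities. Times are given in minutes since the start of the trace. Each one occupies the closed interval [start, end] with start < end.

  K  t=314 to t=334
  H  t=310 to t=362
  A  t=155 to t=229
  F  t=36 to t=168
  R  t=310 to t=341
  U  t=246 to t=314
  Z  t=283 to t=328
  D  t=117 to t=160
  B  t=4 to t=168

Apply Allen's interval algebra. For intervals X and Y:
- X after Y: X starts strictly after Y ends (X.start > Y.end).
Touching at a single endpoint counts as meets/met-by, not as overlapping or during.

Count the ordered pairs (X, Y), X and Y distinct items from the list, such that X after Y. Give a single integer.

20

Checking all 72 ordered pairs for relation 'after'; matching pairs in alphabetical order:
(H, A): H after A ✓
(H, B): H after B ✓
(H, D): H after D ✓
(H, F): H after F ✓
(K, A): K after A ✓
(K, B): K after B ✓
(K, D): K after D ✓
(K, F): K after F ✓
(R, A): R after A ✓
(R, B): R after B ✓
(R, D): R after D ✓
(R, F): R after F ✓
(U, A): U after A ✓
(U, B): U after B ✓
(U, D): U after D ✓
(U, F): U after F ✓
(Z, A): Z after A ✓
(Z, B): Z after B ✓
(Z, D): Z after D ✓
(Z, F): Z after F ✓
Count: 20.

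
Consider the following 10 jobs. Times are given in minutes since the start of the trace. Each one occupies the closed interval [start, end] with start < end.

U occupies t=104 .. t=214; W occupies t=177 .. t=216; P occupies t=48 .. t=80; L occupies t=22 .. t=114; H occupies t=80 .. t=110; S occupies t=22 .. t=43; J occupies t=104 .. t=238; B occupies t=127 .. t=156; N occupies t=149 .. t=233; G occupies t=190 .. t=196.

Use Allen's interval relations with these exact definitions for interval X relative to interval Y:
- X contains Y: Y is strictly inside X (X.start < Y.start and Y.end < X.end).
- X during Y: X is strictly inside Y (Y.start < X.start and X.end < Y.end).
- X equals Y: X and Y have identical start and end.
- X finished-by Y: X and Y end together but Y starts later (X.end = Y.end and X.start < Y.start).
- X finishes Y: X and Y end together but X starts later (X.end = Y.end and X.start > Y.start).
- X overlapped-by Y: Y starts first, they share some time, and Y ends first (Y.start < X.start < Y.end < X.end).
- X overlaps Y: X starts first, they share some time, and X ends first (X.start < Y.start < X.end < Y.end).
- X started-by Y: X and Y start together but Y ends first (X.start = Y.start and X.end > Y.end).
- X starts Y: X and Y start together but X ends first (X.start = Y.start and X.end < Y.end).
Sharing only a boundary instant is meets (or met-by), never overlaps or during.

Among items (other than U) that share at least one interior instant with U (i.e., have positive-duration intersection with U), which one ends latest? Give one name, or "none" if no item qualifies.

J

Target U = [t=104, t=214].
B [t=127, t=156] → during → candidate.
G [t=190, t=196] → during → candidate.
H [t=80, t=110] → overlaps → candidate.
J [t=104, t=238] → started-by → candidate.
L [t=22, t=114] → overlaps → candidate.
N [t=149, t=233] → overlapped-by → candidate.
P [t=48, t=80] → before → excluded.
S [t=22, t=43] → before → excluded.
W [t=177, t=216] → overlapped-by → candidate.
Among candidates, latest end is t=238 → J.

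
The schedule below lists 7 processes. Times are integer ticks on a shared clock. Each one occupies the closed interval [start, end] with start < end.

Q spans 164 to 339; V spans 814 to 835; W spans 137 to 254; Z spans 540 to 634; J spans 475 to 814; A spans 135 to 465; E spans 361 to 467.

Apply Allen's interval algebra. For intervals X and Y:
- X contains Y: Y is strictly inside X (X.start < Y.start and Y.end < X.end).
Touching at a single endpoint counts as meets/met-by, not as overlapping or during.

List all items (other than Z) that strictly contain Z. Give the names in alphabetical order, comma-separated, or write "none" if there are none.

Target Z = [540, 634].
A [135, 465] → before → no.
E [361, 467] → before → no.
J [475, 814] → contains → yes.
Q [164, 339] → before → no.
V [814, 835] → after → no.
W [137, 254] → before → no.
Result: J.

J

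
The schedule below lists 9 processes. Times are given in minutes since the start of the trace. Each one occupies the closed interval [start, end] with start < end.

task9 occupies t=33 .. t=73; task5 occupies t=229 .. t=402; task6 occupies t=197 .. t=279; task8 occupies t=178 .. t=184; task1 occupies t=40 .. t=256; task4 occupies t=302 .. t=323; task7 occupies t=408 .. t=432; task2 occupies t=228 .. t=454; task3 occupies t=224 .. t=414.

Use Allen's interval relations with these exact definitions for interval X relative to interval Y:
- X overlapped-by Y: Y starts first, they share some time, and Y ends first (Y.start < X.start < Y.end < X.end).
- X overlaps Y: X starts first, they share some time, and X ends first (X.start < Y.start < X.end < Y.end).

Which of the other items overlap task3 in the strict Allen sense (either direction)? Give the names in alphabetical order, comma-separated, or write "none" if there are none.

Target task3 = [t=224, t=414].
task1 [t=40, t=256] → overlaps → yes.
task2 [t=228, t=454] → overlapped-by → yes.
task4 [t=302, t=323] → during → no.
task5 [t=229, t=402] → during → no.
task6 [t=197, t=279] → overlaps → yes.
task7 [t=408, t=432] → overlapped-by → yes.
task8 [t=178, t=184] → before → no.
task9 [t=33, t=73] → before → no.
Result: task1, task2, task6, task7.

task1, task2, task6, task7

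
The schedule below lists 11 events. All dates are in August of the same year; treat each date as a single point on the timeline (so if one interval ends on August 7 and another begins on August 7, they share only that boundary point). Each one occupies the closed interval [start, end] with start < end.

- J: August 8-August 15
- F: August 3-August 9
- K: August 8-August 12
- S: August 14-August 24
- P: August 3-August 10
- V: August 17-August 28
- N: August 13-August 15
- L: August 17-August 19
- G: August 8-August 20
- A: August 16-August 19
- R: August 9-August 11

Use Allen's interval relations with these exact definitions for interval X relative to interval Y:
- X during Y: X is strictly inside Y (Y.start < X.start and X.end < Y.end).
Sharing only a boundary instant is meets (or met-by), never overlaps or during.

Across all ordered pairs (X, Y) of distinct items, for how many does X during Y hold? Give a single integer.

Checking all 110 ordered pairs for relation 'during'; matching pairs in alphabetical order:
(A, G): A during G ✓
(A, S): A during S ✓
(L, G): L during G ✓
(L, S): L during S ✓
(N, G): N during G ✓
(R, G): R during G ✓
(R, J): R during J ✓
(R, K): R during K ✓
Count: 8.

8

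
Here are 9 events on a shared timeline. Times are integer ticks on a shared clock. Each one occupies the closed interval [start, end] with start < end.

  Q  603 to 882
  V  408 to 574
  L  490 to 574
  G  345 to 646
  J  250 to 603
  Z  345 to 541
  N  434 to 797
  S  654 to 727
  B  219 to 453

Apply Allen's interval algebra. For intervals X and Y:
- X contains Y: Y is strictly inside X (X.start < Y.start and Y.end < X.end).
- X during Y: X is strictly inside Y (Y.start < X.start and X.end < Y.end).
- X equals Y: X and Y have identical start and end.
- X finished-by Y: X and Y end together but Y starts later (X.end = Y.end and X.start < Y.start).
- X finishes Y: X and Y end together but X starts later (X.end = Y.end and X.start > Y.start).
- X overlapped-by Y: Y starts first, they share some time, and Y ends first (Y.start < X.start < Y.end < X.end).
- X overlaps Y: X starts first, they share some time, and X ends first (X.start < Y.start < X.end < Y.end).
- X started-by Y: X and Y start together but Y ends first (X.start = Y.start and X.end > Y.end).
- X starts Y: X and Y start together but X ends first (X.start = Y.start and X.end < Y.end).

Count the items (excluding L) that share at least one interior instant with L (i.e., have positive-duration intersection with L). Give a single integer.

5

Target L = [490, 574].
B [219, 453] → before → no.
G [345, 646] → contains → counts.
J [250, 603] → contains → counts.
N [434, 797] → contains → counts.
Q [603, 882] → after → no.
S [654, 727] → after → no.
V [408, 574] → finished-by → counts.
Z [345, 541] → overlaps → counts.
Total: 5.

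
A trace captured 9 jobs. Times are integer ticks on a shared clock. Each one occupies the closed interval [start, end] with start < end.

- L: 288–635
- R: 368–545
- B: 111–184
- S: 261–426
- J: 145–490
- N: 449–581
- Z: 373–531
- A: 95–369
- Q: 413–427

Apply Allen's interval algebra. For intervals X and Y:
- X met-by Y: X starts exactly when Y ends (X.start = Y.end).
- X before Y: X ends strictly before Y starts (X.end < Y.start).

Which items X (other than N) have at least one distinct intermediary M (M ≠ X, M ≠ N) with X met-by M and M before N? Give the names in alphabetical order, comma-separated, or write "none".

Target N = [449, 581].
Intermediaries M with M before N: A, B, Q, S.
Via A — items with X met-by A: none.
Via B — items with X met-by B: none.
Via Q — items with X met-by Q: none.
Via S — items with X met-by S: none.
Union: none.

none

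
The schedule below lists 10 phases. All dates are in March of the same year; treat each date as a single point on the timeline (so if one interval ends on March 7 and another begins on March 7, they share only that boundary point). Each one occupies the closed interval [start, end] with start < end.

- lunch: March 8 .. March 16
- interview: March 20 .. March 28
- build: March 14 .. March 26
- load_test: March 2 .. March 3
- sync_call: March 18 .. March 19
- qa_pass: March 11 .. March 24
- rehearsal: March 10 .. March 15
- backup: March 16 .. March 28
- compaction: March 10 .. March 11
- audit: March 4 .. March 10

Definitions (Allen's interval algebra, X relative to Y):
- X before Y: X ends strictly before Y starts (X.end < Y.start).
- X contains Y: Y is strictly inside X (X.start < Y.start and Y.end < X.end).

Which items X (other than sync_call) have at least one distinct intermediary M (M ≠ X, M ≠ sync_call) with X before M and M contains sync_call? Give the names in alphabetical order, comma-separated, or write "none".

audit, compaction, load_test, rehearsal

Target sync_call = [March 18, March 19].
Intermediaries M with M contains sync_call: backup, build, qa_pass.
Via backup — items with X before backup: audit, compaction, load_test, rehearsal.
Via build — items with X before build: audit, compaction, load_test.
Via qa_pass — items with X before qa_pass: audit, load_test.
Union: audit, compaction, load_test, rehearsal.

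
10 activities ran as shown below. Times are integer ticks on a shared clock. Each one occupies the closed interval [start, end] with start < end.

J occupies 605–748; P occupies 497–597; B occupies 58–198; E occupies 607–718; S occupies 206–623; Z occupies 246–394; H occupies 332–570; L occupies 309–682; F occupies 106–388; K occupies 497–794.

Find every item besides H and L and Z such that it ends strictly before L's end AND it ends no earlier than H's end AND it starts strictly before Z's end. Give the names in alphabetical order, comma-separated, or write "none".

Conditions: its end is strictly before L's end (X.end < 682) AND its end is no earlier than H's end (X.end >= 570) AND its start is strictly before Z's end (X.start < 394).
B: end 198 < 682? ✓; end 198 >= 570? ✗; start 58 < 394? ✓ → no.
E: end 718 < 682? ✗; end 718 >= 570? ✓; start 607 < 394? ✗ → no.
F: end 388 < 682? ✓; end 388 >= 570? ✗; start 106 < 394? ✓ → no.
J: end 748 < 682? ✗; end 748 >= 570? ✓; start 605 < 394? ✗ → no.
K: end 794 < 682? ✗; end 794 >= 570? ✓; start 497 < 394? ✗ → no.
P: end 597 < 682? ✓; end 597 >= 570? ✓; start 497 < 394? ✗ → no.
S: end 623 < 682? ✓; end 623 >= 570? ✓; start 206 < 394? ✓ → yes.
Result: S.

S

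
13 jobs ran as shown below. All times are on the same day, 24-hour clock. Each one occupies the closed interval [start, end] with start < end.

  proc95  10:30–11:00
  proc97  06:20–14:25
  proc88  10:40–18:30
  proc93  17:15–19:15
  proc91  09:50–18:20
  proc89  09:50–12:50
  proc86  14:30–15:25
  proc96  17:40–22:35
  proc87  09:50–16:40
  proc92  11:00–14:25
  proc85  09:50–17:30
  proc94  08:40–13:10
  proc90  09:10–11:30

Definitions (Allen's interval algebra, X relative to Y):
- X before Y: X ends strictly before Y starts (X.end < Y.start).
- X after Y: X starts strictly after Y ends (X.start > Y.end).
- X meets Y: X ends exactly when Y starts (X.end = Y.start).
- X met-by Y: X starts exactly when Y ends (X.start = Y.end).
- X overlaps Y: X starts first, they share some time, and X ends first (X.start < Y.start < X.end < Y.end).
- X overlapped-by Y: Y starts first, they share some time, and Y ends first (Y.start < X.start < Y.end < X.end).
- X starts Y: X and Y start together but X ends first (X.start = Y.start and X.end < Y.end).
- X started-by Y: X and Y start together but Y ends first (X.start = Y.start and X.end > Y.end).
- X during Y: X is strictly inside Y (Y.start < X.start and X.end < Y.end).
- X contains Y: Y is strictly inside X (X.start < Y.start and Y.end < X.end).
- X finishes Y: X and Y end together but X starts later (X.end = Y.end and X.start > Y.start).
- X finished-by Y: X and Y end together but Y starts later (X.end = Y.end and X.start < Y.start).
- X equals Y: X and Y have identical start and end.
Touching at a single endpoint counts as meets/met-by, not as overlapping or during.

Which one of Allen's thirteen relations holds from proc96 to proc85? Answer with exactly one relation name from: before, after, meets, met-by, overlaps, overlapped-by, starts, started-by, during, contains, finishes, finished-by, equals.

after

proc96 = [17:40, 22:35]; proc85 = [09:50, 17:30].
Compare endpoints: proc96.start > proc85.start, proc96.start > proc85.end, proc96.end > proc85.start, proc96.end > proc85.end.
That pattern is 'after'.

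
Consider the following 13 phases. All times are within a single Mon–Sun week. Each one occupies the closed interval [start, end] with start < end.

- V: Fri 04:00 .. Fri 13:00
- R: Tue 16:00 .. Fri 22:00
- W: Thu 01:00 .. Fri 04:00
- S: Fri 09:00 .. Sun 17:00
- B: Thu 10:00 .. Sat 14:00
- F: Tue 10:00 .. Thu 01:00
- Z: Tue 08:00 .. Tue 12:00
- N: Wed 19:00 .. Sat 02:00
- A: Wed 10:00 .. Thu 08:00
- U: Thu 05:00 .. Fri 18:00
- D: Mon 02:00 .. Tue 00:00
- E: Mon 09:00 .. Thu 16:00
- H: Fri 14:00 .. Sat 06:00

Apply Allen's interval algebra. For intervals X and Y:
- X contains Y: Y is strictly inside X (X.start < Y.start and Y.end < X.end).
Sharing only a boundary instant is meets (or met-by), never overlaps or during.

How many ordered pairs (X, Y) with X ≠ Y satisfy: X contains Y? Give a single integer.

Checking all 156 ordered pairs for relation 'contains'; matching pairs in alphabetical order:
(B, H): B contains H ✓
(B, V): B contains V ✓
(E, A): E contains A ✓
(E, F): E contains F ✓
(E, Z): E contains Z ✓
(N, U): N contains U ✓
(N, V): N contains V ✓
(N, W): N contains W ✓
(R, A): R contains A ✓
(R, U): R contains U ✓
(R, V): R contains V ✓
(R, W): R contains W ✓
(S, H): S contains H ✓
(U, V): U contains V ✓
Count: 14.

14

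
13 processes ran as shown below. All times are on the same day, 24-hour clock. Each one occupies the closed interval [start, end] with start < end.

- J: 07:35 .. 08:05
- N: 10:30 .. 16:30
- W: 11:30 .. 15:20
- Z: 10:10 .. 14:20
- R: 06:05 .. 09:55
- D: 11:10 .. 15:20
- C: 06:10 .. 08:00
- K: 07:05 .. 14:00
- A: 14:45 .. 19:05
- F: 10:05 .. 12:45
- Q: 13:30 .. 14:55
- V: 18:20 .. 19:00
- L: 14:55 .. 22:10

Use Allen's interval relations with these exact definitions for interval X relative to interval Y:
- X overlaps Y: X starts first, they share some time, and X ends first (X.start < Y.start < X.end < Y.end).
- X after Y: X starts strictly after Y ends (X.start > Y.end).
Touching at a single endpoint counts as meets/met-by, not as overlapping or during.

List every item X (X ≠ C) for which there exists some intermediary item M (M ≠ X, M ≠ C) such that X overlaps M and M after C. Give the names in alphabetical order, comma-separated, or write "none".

A, D, F, K, N, Q, W, Z

Target C = [06:10, 08:00].
Intermediaries M with M after C: A, D, F, L, N, Q, V, W, Z.
Via A — items with X overlaps A: D, N, Q, W.
Via D — items with X overlaps D: F, K, Z.
Via F — items with X overlaps F: none.
Via L — items with X overlaps L: A, D, N, W.
Via N — items with X overlaps N: F, K, Z.
Via Q — items with X overlaps Q: K, Z.
Via V — items with X overlaps V: none.
Via W — items with X overlaps W: F, K, Z.
Via Z — items with X overlaps Z: F, K.
Union: A, D, F, K, N, Q, W, Z.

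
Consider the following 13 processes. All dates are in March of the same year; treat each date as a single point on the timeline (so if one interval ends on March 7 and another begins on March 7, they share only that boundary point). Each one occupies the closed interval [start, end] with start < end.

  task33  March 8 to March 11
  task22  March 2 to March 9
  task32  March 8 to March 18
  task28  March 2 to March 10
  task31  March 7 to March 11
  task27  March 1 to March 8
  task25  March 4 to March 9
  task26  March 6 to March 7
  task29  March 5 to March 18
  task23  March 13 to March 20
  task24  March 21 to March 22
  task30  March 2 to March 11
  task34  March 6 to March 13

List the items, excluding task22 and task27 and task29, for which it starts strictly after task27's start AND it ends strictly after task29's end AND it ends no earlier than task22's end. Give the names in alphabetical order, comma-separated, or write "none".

task23, task24

Conditions: its start is strictly after task27's start (X.start > March 1) AND its end is strictly after task29's end (X.end > March 18) AND its end is no earlier than task22's end (X.end >= March 9).
task23: start March 13 > March 1? ✓; end March 20 > March 18? ✓; end March 20 >= March 9? ✓ → yes.
task24: start March 21 > March 1? ✓; end March 22 > March 18? ✓; end March 22 >= March 9? ✓ → yes.
task25: start March 4 > March 1? ✓; end March 9 > March 18? ✗; end March 9 >= March 9? ✓ → no.
task26: start March 6 > March 1? ✓; end March 7 > March 18? ✗; end March 7 >= March 9? ✗ → no.
task28: start March 2 > March 1? ✓; end March 10 > March 18? ✗; end March 10 >= March 9? ✓ → no.
task30: start March 2 > March 1? ✓; end March 11 > March 18? ✗; end March 11 >= March 9? ✓ → no.
task31: start March 7 > March 1? ✓; end March 11 > March 18? ✗; end March 11 >= March 9? ✓ → no.
task32: start March 8 > March 1? ✓; end March 18 > March 18? ✗; end March 18 >= March 9? ✓ → no.
task33: start March 8 > March 1? ✓; end March 11 > March 18? ✗; end March 11 >= March 9? ✓ → no.
task34: start March 6 > March 1? ✓; end March 13 > March 18? ✗; end March 13 >= March 9? ✓ → no.
Result: task23, task24.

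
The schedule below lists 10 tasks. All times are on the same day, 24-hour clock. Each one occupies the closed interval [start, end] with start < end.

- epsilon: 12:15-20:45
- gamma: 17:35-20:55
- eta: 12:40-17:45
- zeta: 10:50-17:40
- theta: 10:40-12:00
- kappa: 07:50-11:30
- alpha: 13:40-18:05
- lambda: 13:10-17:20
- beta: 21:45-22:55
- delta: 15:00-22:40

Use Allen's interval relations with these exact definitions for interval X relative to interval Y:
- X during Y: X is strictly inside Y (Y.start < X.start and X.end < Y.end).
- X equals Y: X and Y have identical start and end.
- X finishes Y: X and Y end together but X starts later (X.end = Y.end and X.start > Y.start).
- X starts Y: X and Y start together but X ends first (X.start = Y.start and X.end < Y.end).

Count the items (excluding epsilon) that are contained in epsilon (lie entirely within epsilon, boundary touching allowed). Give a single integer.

3

Target epsilon = [12:15, 20:45].
alpha [13:40, 18:05] → during → counts.
beta [21:45, 22:55] → after → no.
delta [15:00, 22:40] → overlapped-by → no.
eta [12:40, 17:45] → during → counts.
gamma [17:35, 20:55] → overlapped-by → no.
kappa [07:50, 11:30] → before → no.
lambda [13:10, 17:20] → during → counts.
theta [10:40, 12:00] → before → no.
zeta [10:50, 17:40] → overlaps → no.
Total: 3.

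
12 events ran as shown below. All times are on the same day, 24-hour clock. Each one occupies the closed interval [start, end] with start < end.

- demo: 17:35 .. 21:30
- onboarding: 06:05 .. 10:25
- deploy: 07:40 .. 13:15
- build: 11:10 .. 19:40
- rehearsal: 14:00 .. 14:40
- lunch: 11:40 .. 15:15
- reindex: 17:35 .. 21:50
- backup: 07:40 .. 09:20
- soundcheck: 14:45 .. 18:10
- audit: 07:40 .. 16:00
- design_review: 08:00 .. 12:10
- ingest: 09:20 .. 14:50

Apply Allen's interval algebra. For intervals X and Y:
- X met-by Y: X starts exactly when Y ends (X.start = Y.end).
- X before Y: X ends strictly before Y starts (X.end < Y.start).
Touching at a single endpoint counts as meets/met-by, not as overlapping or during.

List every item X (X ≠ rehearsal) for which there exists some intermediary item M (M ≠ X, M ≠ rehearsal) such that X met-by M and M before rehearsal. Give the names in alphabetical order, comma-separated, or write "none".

ingest

Target rehearsal = [14:00, 14:40].
Intermediaries M with M before rehearsal: backup, deploy, design_review, onboarding.
Via backup — items with X met-by backup: ingest.
Via deploy — items with X met-by deploy: none.
Via design_review — items with X met-by design_review: none.
Via onboarding — items with X met-by onboarding: none.
Union: ingest.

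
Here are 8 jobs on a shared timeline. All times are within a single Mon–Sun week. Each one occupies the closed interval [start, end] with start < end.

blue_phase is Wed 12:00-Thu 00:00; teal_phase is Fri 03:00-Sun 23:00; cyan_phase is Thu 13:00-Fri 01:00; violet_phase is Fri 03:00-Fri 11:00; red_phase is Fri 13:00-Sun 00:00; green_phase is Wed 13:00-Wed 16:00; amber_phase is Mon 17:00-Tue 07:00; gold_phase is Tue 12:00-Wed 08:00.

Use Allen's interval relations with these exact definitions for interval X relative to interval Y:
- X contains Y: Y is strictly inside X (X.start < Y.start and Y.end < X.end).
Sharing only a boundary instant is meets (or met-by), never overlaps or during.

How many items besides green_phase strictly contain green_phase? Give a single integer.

1

Target green_phase = [Wed 13:00, Wed 16:00].
amber_phase [Mon 17:00, Tue 07:00] → before → no.
blue_phase [Wed 12:00, Thu 00:00] → contains → counts.
cyan_phase [Thu 13:00, Fri 01:00] → after → no.
gold_phase [Tue 12:00, Wed 08:00] → before → no.
red_phase [Fri 13:00, Sun 00:00] → after → no.
teal_phase [Fri 03:00, Sun 23:00] → after → no.
violet_phase [Fri 03:00, Fri 11:00] → after → no.
Total: 1.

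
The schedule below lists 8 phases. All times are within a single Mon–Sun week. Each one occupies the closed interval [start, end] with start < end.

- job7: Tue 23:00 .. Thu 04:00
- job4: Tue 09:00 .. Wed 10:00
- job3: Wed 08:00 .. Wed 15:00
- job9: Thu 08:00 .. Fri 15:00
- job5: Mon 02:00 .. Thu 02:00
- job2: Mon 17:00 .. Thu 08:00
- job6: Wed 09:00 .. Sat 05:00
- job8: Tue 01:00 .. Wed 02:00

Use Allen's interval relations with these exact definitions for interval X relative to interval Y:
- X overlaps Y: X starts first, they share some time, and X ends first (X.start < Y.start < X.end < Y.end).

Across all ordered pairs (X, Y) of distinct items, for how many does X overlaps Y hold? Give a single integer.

Checking all 56 ordered pairs for relation 'overlaps'; matching pairs in alphabetical order:
(job2, job6): job2 overlaps job6 ✓
(job3, job6): job3 overlaps job6 ✓
(job4, job3): job4 overlaps job3 ✓
(job4, job6): job4 overlaps job6 ✓
(job4, job7): job4 overlaps job7 ✓
(job5, job2): job5 overlaps job2 ✓
(job5, job6): job5 overlaps job6 ✓
(job5, job7): job5 overlaps job7 ✓
(job7, job6): job7 overlaps job6 ✓
(job8, job4): job8 overlaps job4 ✓
(job8, job7): job8 overlaps job7 ✓
Count: 11.

11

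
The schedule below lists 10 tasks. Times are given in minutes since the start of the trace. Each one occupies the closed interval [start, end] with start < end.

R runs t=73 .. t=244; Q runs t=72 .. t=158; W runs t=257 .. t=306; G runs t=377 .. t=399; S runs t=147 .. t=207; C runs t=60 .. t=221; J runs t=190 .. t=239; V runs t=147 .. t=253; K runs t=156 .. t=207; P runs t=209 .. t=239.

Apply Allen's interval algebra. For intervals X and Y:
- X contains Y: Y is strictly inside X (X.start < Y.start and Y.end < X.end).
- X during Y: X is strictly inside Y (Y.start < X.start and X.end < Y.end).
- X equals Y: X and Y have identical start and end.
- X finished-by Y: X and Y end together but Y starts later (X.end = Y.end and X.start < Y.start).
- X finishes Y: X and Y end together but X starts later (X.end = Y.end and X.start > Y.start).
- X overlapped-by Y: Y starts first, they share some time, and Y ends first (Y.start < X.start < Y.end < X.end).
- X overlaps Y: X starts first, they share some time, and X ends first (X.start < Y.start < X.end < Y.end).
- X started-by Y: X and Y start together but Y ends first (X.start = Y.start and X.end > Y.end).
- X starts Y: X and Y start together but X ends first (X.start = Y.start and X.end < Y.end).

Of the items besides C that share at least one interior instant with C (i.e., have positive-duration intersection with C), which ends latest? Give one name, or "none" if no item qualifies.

Target C = [t=60, t=221].
G [t=377, t=399] → after → excluded.
J [t=190, t=239] → overlapped-by → candidate.
K [t=156, t=207] → during → candidate.
P [t=209, t=239] → overlapped-by → candidate.
Q [t=72, t=158] → during → candidate.
R [t=73, t=244] → overlapped-by → candidate.
S [t=147, t=207] → during → candidate.
V [t=147, t=253] → overlapped-by → candidate.
W [t=257, t=306] → after → excluded.
Among candidates, latest end is t=253 → V.

V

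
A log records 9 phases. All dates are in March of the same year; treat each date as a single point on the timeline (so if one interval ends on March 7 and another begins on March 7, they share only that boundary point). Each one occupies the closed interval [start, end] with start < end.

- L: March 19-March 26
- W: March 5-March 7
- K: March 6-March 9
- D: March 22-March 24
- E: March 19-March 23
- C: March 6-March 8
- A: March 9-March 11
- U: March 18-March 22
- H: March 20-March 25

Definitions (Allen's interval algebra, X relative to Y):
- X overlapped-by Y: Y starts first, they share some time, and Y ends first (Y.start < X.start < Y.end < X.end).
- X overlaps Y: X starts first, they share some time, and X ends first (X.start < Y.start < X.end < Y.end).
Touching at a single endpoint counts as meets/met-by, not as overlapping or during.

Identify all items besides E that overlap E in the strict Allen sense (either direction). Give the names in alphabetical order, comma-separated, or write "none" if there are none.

Target E = [March 19, March 23].
A [March 9, March 11] → before → no.
C [March 6, March 8] → before → no.
D [March 22, March 24] → overlapped-by → yes.
H [March 20, March 25] → overlapped-by → yes.
K [March 6, March 9] → before → no.
L [March 19, March 26] → started-by → no.
U [March 18, March 22] → overlaps → yes.
W [March 5, March 7] → before → no.
Result: D, H, U.

D, H, U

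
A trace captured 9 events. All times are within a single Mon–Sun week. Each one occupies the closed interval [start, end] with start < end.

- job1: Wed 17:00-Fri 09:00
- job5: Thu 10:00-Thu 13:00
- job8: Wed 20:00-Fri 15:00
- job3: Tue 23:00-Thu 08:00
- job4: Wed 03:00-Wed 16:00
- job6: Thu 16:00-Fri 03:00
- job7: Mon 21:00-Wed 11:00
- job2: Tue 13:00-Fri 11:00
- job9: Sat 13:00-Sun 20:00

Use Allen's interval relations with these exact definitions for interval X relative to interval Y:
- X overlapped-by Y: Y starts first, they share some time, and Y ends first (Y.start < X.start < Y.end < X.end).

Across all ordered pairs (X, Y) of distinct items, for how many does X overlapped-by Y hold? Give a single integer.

Checking all 72 ordered pairs for relation 'overlapped-by'; matching pairs in alphabetical order:
(job1, job3): job1 overlapped-by job3 ✓
(job2, job7): job2 overlapped-by job7 ✓
(job3, job7): job3 overlapped-by job7 ✓
(job4, job7): job4 overlapped-by job7 ✓
(job8, job1): job8 overlapped-by job1 ✓
(job8, job2): job8 overlapped-by job2 ✓
(job8, job3): job8 overlapped-by job3 ✓
Count: 7.

7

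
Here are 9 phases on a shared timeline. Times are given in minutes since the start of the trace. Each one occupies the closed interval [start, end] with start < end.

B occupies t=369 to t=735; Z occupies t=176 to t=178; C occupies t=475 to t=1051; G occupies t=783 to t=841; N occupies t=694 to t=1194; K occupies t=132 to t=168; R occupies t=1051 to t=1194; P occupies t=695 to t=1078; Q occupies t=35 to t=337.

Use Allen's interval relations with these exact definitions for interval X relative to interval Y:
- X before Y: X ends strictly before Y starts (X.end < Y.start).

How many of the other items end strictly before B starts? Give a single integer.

Target B = [t=369, t=735].
C [t=475, t=1051] → overlapped-by → no.
G [t=783, t=841] → after → no.
K [t=132, t=168] → before → counts.
N [t=694, t=1194] → overlapped-by → no.
P [t=695, t=1078] → overlapped-by → no.
Q [t=35, t=337] → before → counts.
R [t=1051, t=1194] → after → no.
Z [t=176, t=178] → before → counts.
Total: 3.

3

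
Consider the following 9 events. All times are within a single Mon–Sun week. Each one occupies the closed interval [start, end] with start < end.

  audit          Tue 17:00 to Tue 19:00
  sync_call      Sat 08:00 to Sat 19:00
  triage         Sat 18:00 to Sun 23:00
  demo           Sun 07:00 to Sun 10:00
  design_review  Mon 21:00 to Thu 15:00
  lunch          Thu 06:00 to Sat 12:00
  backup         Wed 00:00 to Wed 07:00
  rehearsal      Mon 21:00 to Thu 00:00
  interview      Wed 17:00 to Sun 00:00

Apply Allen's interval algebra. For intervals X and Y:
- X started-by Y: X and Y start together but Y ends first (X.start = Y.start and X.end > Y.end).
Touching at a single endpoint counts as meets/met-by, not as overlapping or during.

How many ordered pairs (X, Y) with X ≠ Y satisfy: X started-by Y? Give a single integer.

1

Checking all 72 ordered pairs for relation 'started-by'; matching pairs in alphabetical order:
(design_review, rehearsal): design_review started-by rehearsal ✓
Count: 1.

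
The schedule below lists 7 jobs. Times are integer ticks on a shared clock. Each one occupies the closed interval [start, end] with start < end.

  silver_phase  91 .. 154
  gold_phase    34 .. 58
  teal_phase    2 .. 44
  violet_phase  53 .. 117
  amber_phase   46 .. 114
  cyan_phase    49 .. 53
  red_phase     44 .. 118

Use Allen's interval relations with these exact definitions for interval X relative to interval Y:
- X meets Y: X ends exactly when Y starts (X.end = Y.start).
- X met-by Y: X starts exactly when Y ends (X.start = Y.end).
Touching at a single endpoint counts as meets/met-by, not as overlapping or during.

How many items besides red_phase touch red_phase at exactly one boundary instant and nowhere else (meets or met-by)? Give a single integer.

1

Target red_phase = [44, 118].
amber_phase [46, 114] → during → no.
cyan_phase [49, 53] → during → no.
gold_phase [34, 58] → overlaps → no.
silver_phase [91, 154] → overlapped-by → no.
teal_phase [2, 44] → meets → counts.
violet_phase [53, 117] → during → no.
Total: 1.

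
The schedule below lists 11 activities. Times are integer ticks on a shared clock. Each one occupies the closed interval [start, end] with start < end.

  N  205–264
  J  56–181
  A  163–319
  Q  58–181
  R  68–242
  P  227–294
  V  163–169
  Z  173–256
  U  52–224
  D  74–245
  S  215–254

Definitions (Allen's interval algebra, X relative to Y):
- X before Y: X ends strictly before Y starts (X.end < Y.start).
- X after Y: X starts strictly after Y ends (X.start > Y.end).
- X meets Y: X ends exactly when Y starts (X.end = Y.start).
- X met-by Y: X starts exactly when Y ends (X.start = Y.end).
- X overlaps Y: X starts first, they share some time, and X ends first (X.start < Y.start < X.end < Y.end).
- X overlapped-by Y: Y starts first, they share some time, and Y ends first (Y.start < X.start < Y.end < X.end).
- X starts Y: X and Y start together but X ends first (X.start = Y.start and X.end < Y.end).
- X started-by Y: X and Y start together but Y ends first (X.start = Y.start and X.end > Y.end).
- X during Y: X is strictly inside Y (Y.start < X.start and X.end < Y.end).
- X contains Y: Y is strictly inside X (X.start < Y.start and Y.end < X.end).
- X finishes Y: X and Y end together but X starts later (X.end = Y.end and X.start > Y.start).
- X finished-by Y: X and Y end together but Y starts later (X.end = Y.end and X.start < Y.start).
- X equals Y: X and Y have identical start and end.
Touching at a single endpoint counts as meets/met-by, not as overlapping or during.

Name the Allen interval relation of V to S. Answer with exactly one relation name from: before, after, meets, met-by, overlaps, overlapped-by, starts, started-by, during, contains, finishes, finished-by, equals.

before

V = [163, 169]; S = [215, 254].
Compare endpoints: V.start < S.start, V.start < S.end, V.end < S.start, V.end < S.end.
That pattern is 'before'.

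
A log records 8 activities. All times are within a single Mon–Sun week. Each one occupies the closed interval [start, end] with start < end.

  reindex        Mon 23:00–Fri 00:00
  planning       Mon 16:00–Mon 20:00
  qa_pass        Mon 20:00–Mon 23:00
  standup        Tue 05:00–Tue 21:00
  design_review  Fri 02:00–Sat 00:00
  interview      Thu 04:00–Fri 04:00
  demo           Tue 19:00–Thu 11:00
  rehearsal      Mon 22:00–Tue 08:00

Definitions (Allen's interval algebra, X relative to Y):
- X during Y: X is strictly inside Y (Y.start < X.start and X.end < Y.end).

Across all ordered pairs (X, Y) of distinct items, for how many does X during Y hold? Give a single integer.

Checking all 56 ordered pairs for relation 'during'; matching pairs in alphabetical order:
(demo, reindex): demo during reindex ✓
(standup, reindex): standup during reindex ✓
Count: 2.

2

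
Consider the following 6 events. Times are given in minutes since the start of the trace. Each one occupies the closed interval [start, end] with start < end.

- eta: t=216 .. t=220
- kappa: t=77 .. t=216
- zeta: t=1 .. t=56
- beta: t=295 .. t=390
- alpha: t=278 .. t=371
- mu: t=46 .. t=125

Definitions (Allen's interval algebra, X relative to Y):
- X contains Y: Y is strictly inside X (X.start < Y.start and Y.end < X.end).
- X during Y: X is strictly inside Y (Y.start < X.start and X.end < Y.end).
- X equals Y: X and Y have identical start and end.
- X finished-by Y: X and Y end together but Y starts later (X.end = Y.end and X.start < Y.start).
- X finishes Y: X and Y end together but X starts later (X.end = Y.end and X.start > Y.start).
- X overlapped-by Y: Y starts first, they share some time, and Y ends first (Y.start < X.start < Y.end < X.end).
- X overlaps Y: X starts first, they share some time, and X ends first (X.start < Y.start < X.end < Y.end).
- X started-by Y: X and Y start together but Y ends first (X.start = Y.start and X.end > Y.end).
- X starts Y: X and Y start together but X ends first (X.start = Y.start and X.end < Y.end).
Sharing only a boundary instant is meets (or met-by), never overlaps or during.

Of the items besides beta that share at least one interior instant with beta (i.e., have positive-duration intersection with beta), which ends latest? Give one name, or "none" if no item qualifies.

Target beta = [t=295, t=390].
alpha [t=278, t=371] → overlaps → candidate.
eta [t=216, t=220] → before → excluded.
kappa [t=77, t=216] → before → excluded.
mu [t=46, t=125] → before → excluded.
zeta [t=1, t=56] → before → excluded.
Among candidates, latest end is t=371 → alpha.

alpha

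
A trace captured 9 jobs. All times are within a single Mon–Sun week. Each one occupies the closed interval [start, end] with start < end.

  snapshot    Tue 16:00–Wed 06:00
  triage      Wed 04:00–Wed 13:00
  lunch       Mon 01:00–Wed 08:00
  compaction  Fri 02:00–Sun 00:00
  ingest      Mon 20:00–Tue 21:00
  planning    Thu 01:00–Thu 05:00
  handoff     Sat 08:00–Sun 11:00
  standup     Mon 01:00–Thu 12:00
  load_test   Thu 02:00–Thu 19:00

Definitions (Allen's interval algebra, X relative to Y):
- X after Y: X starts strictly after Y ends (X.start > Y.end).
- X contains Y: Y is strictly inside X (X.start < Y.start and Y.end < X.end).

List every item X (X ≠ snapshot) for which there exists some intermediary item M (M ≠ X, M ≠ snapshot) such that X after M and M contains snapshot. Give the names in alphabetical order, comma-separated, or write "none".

Target snapshot = [Tue 16:00, Wed 06:00].
Intermediaries M with M contains snapshot: lunch, standup.
Via lunch — items with X after lunch: compaction, handoff, load_test, planning.
Via standup — items with X after standup: compaction, handoff.
Union: compaction, handoff, load_test, planning.

compaction, handoff, load_test, planning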